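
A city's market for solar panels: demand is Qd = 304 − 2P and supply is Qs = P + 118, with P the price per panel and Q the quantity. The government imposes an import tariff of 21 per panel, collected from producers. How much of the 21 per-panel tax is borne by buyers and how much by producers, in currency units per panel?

Without the tax, 304 − 2P = P + 118 gives 3P = 186, so P* = 62 and Q* = 180.
With the tax collected from producers, supply shifts: Qs = (P − 21) + 118.
Solving gives Q = 166 with buyers paying 69 and producers receiving 48 (the 21 wedge).
Burden on buyers: 7; on producers: 14. (They sum to 21.)

Buyers bear 7 per panel; producers bear 14 per panel.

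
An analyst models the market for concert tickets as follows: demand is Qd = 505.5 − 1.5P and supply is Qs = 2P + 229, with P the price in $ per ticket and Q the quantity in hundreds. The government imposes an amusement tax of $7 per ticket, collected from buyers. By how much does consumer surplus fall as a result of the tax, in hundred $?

Consumer surplus falls by $1536 hundred.

Before the tax: set 505.5 − 1.5P = 2P + 229 → P* = $79, Q* = 387.
With the tax collected from buyers, demand (in seller-price terms) shifts: Qd = 505.5 − 1.5(P + 7).
Solving gives Q = 381 with buyers paying $83 and producers receiving $76 (the $7 wedge).
ΔCS is the trapezoid between Q = 381 and Q = 387 of height $4: ½ · (387 + 381) · 4 = $1536.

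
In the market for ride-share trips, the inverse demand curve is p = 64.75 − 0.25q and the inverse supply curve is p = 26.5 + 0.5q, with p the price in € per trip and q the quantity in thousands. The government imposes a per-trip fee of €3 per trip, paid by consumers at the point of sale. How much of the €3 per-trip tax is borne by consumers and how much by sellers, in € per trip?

Consumers bear €1 per trip; sellers bear €2 per trip.

Rewrite in direct form: qd = 259 − 4p and qs = 2p − 53.
Without the tax, 259 − 4p = 2p − 53 gives 6p = 312, so p* = €52 and q* = 51.
With the tax collected from consumers, demand (in seller-price terms) shifts: qd = 259 − 4(p + 3).
Solving gives q = 47 with consumers paying €53 and sellers receiving €50 (the €3 wedge).
Burden on consumers: €1; on sellers: €2. (They sum to €3.)
The less price-elastic side of the market bears the larger share of a per-unit tax.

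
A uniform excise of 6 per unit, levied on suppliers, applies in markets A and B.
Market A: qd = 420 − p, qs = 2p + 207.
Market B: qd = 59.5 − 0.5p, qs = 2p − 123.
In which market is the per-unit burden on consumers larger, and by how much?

Market A: pre-tax p* = 71, q* = 349; post-tax q = 345; per-unit burden on consumers = 4.
Market B: pre-tax p* = 73, q* = 23; post-tax q = 20.6; per-unit burden on consumers = 4.8.
Difference: 4 vs 4.8 → market B is larger by 0.8.

Market B, by 0.8.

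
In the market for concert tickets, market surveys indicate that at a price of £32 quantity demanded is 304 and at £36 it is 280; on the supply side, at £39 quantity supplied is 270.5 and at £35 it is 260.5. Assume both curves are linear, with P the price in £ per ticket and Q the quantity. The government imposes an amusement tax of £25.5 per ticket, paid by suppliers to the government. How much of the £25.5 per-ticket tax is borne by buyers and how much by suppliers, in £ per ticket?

Demand slope: (280 − 304)/(36 − 32) = -6, so Qd = 496 − 6P.
Supply slope: (260.5 − 270.5)/(35 − 39) = 2.5, so Qs = 2.5P + 173.
Before the tax: set 496 − 6P = 2.5P + 173 → P* = £38, Q* = 268.
With the tax collected from suppliers, supply shifts: Qs = 2.5(P − 25.5) + 173.
Solving gives Q = 223 with buyers paying £45.5 and suppliers receiving £20 (the £25.5 wedge).
Burden on buyers: £7.5; on suppliers: £18. (They sum to £25.5.)

Buyers bear £7.5 per ticket; suppliers bear £18 per ticket.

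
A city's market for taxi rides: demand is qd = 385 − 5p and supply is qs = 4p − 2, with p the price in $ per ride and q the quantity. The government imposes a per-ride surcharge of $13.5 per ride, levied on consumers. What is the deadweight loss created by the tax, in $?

Deadweight loss = $202.5.

Without the tax, 385 − 5p = 4p − 2 gives 9p = 387, so p* = $43 and q* = 170.
With the tax collected from consumers, demand (in seller-price terms) shifts: qd = 385 − 5(p + 13.5).
New equilibrium: consumers pay $49, sellers receive $35.5, q = 140. (Wedge: pb − ps = 13.5.)
Quantity falls by |ΔQ| = |170 − 140| = 30.
DWL = ½ · t · |ΔQ| = ½ · 13.5 · 30 = $202.5.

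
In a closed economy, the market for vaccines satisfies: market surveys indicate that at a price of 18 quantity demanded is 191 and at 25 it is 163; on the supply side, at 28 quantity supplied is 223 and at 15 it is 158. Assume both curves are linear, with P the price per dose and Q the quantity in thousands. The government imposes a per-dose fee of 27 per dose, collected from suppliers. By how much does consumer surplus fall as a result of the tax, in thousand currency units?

Consumer surplus falls by 2295 thousand.

Demand slope: (163 − 191)/(25 − 18) = -4, so Qd = 263 − 4P.
Supply slope: (158 − 223)/(15 − 28) = 5, so Qs = 5P + 83.
Without the tax, 263 − 4P = 5P + 83 gives 9P = 180, so P* = 20 and Q* = 183.
With the tax collected from suppliers, supply shifts: Qs = 5(P − 27) + 83.
Solving gives Q = 123 with buyers paying 35 and suppliers receiving 8 (the 27 wedge).
ΔCS is the trapezoid between Q = 123 and Q = 183 of height 15: ½ · (183 + 123) · 15 = 2295.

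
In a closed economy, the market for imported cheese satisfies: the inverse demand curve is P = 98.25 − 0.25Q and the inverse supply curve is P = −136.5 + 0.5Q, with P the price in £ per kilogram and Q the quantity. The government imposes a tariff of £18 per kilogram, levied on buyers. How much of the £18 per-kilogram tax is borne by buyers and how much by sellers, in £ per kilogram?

Rewrite in direct form: Qd = 393 − 4P and Qs = 2P + 273.
Without the tax, 393 − 4P = 2P + 273 gives 6P = 120, so P* = £20 and Q* = 313.
With the tax collected from buyers, demand (in seller-price terms) shifts: Qd = 393 − 4(P + 18).
New equilibrium: buyers pay £26, sellers receive £8, Q = 289. (Wedge: Pb − Ps = 18.)
Burden on buyers: £6; on sellers: £12. (They sum to £18.)
The less price-elastic side of the market bears the larger share of a per-unit tax.

Buyers bear £6 per kilogram; sellers bear £12 per kilogram.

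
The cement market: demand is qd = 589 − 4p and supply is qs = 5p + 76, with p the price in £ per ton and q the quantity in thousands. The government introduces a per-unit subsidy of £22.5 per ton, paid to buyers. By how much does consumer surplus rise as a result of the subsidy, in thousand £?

Consumer surplus rises by £4825 thousand.

Before the subsidy: set 589 − 4p = 5p + 76 → p* = £57, q* = 361.
With a per-unit subsidy paid to buyers, each effectively pays p − 22.5, so demand becomes qd = 589 − 4(p − 22.5).
Solving gives q = 411 with buyers paying £44.5 and sellers receiving £67 (the £22.5 wedge).
ΔCS is the trapezoid between Q = 411 and Q = 361 of height £12.5: ½ · (361 + 411) · 12.5 = £4825.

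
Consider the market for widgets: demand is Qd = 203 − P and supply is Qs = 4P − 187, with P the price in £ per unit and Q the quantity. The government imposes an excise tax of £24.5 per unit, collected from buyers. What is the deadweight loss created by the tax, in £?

Deadweight loss = £240.1.

Before the tax: set 203 − P = 4P − 187 → P* = £78, Q* = 125.
With the tax collected from buyers, demand (in seller-price terms) shifts: Qd = 203 − (P + 24.5).
Solving gives Q = 105.4 with buyers paying £97.6 and producers receiving £73.1 (the £24.5 wedge).
Quantity falls by |ΔQ| = |125 − 105.4| = 19.6.
DWL = ½ · t · |ΔQ| = ½ · 24.5 · 19.6 = £240.1.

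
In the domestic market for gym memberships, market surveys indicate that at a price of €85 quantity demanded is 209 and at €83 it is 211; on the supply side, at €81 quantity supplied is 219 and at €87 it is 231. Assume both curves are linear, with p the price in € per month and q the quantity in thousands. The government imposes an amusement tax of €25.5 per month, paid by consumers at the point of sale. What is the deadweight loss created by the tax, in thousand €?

Deadweight loss = €216.75 thousand.

Demand slope: (211 − 209)/(83 − 85) = -1, so qd = 294 − p.
Supply slope: (231 − 219)/(87 − 81) = 2, so qs = 2p + 57.
Before the tax: set 294 − p = 2p + 57 → p* = €79, q* = 215.
With the tax collected from consumers, demand (in seller-price terms) shifts: qd = 294 − (p + 25.5).
Solving gives q = 198 with consumers paying €96 and suppliers receiving €70.5 (the €25.5 wedge).
Quantity falls by |ΔQ| = |215 − 198| = 17.
DWL = ½ · t · |ΔQ| = ½ · 25.5 · 17 = €216.75.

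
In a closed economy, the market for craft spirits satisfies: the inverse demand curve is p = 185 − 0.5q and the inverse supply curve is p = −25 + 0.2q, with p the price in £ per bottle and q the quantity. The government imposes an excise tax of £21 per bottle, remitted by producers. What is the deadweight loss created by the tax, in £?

Inverting to q(p) form: qd = 370 − 2p; qs = 5p + 125.
Without the tax, 370 − 2p = 5p + 125 gives 7p = 245, so p* = £35 and q* = 300.
With the tax collected from producers, supply shifts: qs = 5(p − 21) + 125.
New equilibrium: consumers pay £50, producers receive £29, q = 270. (Wedge: pb − ps = 21.)
Quantity falls by |ΔQ| = |300 − 270| = 30.
DWL = ½ · t · |ΔQ| = ½ · 21 · 30 = £315.

Deadweight loss = £315.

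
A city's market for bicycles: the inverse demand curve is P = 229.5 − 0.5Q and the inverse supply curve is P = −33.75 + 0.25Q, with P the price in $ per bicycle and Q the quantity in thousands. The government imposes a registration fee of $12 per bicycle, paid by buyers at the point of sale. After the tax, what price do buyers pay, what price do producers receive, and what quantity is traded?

Buyers pay $62; producers receive $50; quantity = 335.

Rewrite in direct form: Qd = 459 − 2P and Qs = 4P + 135.
Without the tax, 459 − 2P = 4P + 135 gives 6P = 324, so P* = $54 and Q* = 351.
With the tax collected from buyers, demand (in seller-price terms) shifts: Qd = 459 − 2(P + 12).
Solving gives Q = 335 with buyers paying $62 and producers receiving $50 (the $12 wedge).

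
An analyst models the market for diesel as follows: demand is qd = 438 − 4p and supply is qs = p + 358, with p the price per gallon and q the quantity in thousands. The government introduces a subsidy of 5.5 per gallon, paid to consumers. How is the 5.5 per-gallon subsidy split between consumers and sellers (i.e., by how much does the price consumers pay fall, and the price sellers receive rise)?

Without the subsidy, 438 − 4p = p + 358 gives 5p = 80, so p* = 16 and q* = 374.
With a per-unit subsidy paid to consumers, each effectively pays p − 5.5, so demand becomes qd = 438 − 4(p − 5.5).
Solving gives q = 378.4 with consumers paying 14.9 and sellers receiving 20.4 (the 5.5 wedge).
Gain to consumers: 1.1; to sellers: 4.4. (They sum to 5.5.)

Consumers gain 1.1 per gallon; sellers gain 4.4 per gallon.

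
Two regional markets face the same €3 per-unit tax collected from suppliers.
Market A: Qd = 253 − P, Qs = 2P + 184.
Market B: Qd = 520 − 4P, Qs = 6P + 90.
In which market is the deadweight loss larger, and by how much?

Market B, by €7.8.

Market A: pre-tax P* = €23, Q* = 230; post-tax Q = 228; deadweight loss = €3.
Market B: pre-tax P* = €43, Q* = 348; post-tax Q = 340.8; deadweight loss = €10.8.
Difference: €3 vs €10.8 → market B is larger by €7.8.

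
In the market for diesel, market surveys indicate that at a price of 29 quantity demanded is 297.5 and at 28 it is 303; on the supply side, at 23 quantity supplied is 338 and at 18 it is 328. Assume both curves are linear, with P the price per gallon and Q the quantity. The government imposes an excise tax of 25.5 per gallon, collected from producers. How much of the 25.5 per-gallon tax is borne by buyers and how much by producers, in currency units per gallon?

Demand slope: (303 − 297.5)/(28 − 29) = -5.5, so Qd = 457 − 5.5P.
Supply slope: (328 − 338)/(18 − 23) = 2, so Qs = 2P + 292.
Before the tax: set 457 − 5.5P = 2P + 292 → P* = 22, Q* = 336.
With the tax collected from producers, supply shifts: Qs = 2(P − 25.5) + 292.
Solving gives Q = 298.6 with buyers paying 28.8 and producers receiving 3.3 (the 25.5 wedge).
Burden on buyers: 6.8; on producers: 18.7. (They sum to 25.5.)

Buyers bear 6.8 per gallon; producers bear 18.7 per gallon.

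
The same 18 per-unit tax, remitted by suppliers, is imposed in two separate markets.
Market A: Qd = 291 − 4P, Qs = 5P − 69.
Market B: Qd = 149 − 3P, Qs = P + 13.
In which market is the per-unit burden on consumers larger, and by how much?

Market A, by 5.5.

Market A: pre-tax P* = 40, Q* = 131; post-tax Q = 91; per-unit burden on consumers = 10.
Market B: pre-tax P* = 34, Q* = 47; post-tax Q = 33.5; per-unit burden on consumers = 4.5.
Difference: 10 vs 4.5 → market A is larger by 5.5.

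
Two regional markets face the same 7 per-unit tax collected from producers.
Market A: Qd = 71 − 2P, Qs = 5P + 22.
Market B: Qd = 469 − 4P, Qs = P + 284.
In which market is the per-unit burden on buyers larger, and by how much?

Market A: pre-tax P* = 7, Q* = 57; post-tax Q = 47; per-unit burden on buyers = 5.
Market B: pre-tax P* = 37, Q* = 321; post-tax Q = 315.4; per-unit burden on buyers = 1.4.
Difference: 5 vs 1.4 → market A is larger by 3.6.

Market A, by 3.6.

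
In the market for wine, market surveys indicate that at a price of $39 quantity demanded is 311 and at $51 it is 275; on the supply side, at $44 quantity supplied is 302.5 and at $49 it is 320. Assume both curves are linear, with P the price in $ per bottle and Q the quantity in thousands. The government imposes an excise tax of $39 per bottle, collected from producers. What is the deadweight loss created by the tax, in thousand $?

Deadweight loss = $1228.5 thousand.

Demand slope: (275 − 311)/(51 − 39) = -3, so Qd = 428 − 3P.
Supply slope: (320 − 302.5)/(49 − 44) = 3.5, so Qs = 3.5P + 148.5.
Without the tax, 428 − 3P = 3.5P + 148.5 gives 6.5P = 279.5, so P* = $43 and Q* = 299.
With the tax collected from producers, supply shifts: Qs = 3.5(P − 39) + 148.5.
New equilibrium: consumers pay $64, producers receive $25, Q = 236. (Wedge: Pb − Ps = 39.)
Quantity falls by |ΔQ| = |299 − 236| = 63.
DWL = ½ · t · |ΔQ| = ½ · 39 · 63 = $1228.5.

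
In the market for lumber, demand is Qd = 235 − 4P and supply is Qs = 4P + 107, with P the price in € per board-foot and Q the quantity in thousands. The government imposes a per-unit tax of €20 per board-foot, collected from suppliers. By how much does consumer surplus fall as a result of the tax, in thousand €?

Without the tax, 235 − 4P = 4P + 107 gives 8P = 128, so P* = €16 and Q* = 171.
With the tax collected from suppliers, supply shifts: Qs = 4(P − 20) + 107.
New equilibrium: buyers pay €26, suppliers receive €6, Q = 131. (Wedge: Pb − Ps = 20.)
ΔCS is the trapezoid between Q = 131 and Q = 171 of height €10: ½ · (171 + 131) · 10 = €1510.

Consumer surplus falls by €1510 thousand.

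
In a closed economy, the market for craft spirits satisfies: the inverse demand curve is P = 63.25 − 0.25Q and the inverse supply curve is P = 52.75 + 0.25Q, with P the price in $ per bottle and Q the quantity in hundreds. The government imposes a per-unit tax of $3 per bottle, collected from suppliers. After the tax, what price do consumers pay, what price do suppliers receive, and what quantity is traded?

Rewrite in direct form: Qd = 253 − 4P and Qs = 4P − 211.
Without the tax, 253 − 4P = 4P − 211 gives 8P = 464, so P* = $58 and Q* = 21.
With the tax collected from suppliers, supply shifts: Qs = 4(P − 3) − 211.
New equilibrium: consumers pay $59.5, suppliers receive $56.5, Q = 15. (Wedge: Pb − Ps = 3.)
The less price-elastic side of the market bears the larger share of a per-unit tax.

Consumers pay $59.5; suppliers receive $56.5; quantity = 15.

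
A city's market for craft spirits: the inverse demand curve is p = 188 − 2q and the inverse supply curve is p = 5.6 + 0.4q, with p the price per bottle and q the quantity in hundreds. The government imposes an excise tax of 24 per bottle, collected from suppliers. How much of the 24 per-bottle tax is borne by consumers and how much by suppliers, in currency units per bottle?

Rewrite in direct form: qd = 94 − 0.5p and qs = 2.5p − 14.
Before the tax: set 94 − 0.5p = 2.5p − 14 → p* = 36, q* = 76.
With the tax collected from suppliers, supply shifts: qs = 2.5(p − 24) − 14.
New equilibrium: consumers pay 56, suppliers receive 32, q = 66. (Wedge: pb − ps = 24.)
Burden on consumers: 20; on suppliers: 4. (They sum to 24.)

Consumers bear 20 per bottle; suppliers bear 4 per bottle.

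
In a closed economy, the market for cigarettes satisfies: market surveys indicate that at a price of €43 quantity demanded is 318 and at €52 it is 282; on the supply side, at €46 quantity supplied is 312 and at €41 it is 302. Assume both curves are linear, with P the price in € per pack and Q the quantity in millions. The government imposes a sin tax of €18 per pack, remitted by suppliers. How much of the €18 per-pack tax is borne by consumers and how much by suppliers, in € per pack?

Demand slope: (282 − 318)/(52 − 43) = -4, so Qd = 490 − 4P.
Supply slope: (302 − 312)/(41 − 46) = 2, so Qs = 2P + 220.
Without the tax, 490 − 4P = 2P + 220 gives 6P = 270, so P* = €45 and Q* = 310.
With the tax collected from suppliers, supply shifts: Qs = 2(P − 18) + 220.
Solving gives Q = 286 with consumers paying €51 and suppliers receiving €33 (the €18 wedge).
Burden on consumers: €6; on suppliers: €12. (They sum to €18.)
The less price-elastic side of the market bears the larger share of a per-unit tax.

Consumers bear €6 per pack; suppliers bear €12 per pack.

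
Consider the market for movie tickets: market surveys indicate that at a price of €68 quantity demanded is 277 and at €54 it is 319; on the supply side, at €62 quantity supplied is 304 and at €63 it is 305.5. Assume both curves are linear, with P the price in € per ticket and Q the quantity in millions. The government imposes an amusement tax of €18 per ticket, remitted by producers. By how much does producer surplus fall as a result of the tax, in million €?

Demand slope: (319 − 277)/(54 − 68) = -3, so Qd = 481 − 3P.
Supply slope: (305.5 − 304)/(63 − 62) = 1.5, so Qs = 1.5P + 211.
Before the tax: set 481 − 3P = 1.5P + 211 → P* = €60, Q* = 301.
With the tax collected from producers, supply shifts: Qs = 1.5(P − 18) + 211.
Solving gives Q = 283 with consumers paying €66 and producers receiving €48 (the €18 wedge).
ΔPS is the trapezoid between Q = 283 and Q = 301 of height €12: ½ · (301 + 283) · 12 = €3504.

Producer surplus falls by €3504 million.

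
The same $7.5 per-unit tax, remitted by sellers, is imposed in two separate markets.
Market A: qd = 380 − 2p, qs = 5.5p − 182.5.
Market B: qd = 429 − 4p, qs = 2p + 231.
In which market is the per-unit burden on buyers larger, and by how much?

Market A, by $3.

Market A: pre-tax p* = $75, q* = 230; post-tax q = 219; per-unit burden on buyers = $5.5.
Market B: pre-tax p* = $33, q* = 297; post-tax q = 287; per-unit burden on buyers = $2.5.
Difference: $5.5 vs $2.5 → market A is larger by $3.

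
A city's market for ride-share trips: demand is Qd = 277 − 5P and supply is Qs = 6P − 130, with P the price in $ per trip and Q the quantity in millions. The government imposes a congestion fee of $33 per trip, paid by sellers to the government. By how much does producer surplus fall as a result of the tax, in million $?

Before the tax: set 277 − 5P = 6P − 130 → P* = $37, Q* = 92.
With the tax collected from sellers, supply shifts: Qs = 6(P − 33) − 130.
New equilibrium: consumers pay $55, sellers receive $22, Q = 2. (Wedge: Pb − Ps = 33.)
ΔPS is the trapezoid between Q = 2 and Q = 92 of height $15: ½ · (92 + 2) · 15 = $705.

Producer surplus falls by $705 million.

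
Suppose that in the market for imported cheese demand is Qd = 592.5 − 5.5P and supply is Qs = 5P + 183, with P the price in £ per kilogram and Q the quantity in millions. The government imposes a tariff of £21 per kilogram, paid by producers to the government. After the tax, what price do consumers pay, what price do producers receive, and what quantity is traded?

Without the tax, 592.5 − 5.5P = 5P + 183 gives 10.5P = 409.5, so P* = £39 and Q* = 378.
With the tax collected from producers, supply shifts: Qs = 5(P − 21) + 183.
New equilibrium: consumers pay £49, producers receive £28, Q = 323. (Wedge: Pb − Ps = 21.)
The less price-elastic side of the market bears the larger share of a per-unit tax.

Consumers pay £49; producers receive £28; quantity = 323.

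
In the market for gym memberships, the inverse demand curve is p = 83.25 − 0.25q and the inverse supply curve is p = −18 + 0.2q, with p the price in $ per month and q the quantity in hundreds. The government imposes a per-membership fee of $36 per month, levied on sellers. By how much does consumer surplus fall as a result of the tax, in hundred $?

Rewrite in direct form: qd = 333 − 4p and qs = 5p + 90.
Before the tax: set 333 − 4p = 5p + 90 → p* = $27, q* = 225.
With the tax collected from sellers, supply shifts: qs = 5(p − 36) + 90.
Solving gives q = 145 with consumers paying $47 and sellers receiving $11 (the $36 wedge).
ΔCS is the trapezoid between Q = 145 and Q = 225 of height $20: ½ · (225 + 145) · 20 = $3700.

Consumer surplus falls by $3700 hundred.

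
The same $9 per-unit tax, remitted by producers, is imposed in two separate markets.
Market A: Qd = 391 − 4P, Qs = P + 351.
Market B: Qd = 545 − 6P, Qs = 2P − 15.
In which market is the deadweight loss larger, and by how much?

Market B, by $28.35.

Market A: pre-tax P* = $8, Q* = 359; post-tax Q = 351.8; deadweight loss = $32.4.
Market B: pre-tax P* = $70, Q* = 125; post-tax Q = 111.5; deadweight loss = $60.75.
Difference: $32.4 vs $60.75 → market B is larger by $28.35.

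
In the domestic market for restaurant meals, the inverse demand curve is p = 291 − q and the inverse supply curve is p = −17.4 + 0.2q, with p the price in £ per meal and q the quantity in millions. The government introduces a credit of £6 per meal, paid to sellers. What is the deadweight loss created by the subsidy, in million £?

Rewrite in direct form: qd = 291 − p and qs = 5p + 87.
Without the subsidy, 291 − p = 5p + 87 gives 6p = 204, so p* = £34 and q* = 257.
With a per-unit subsidy paid to sellers, each receives p + 6 per unit sold, so supply becomes qs = 5(p + 6) + 87.
New equilibrium: buyers pay £29, sellers receive £35, q = 262. (Wedge: pb − ps = −6.)
Quantity rises by |ΔQ| = |257 − 262| = 5.
DWL = ½ · t · |ΔQ| = ½ · 6 · 5 = £15.

Deadweight loss = £15 million.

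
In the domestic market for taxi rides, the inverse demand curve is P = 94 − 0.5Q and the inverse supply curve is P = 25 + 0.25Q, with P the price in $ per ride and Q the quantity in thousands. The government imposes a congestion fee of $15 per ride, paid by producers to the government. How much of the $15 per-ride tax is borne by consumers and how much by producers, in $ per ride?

Rewrite in direct form: Qd = 188 − 2P and Qs = 4P − 100.
Before the tax: set 188 − 2P = 4P − 100 → P* = $48, Q* = 92.
With the tax collected from producers, supply shifts: Qs = 4(P − 15) − 100.
Solving gives Q = 72 with consumers paying $58 and producers receiving $43 (the $15 wedge).
Burden on consumers: $10; on producers: $5. (They sum to $15.)

Consumers bear $10 per ride; producers bear $5 per ride.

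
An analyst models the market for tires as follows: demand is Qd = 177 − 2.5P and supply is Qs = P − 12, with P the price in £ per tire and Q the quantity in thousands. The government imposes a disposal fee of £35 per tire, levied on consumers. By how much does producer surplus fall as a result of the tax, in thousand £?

Producer surplus falls by £737.5 thousand.

Before the tax: set 177 − 2.5P = P − 12 → P* = £54, Q* = 42.
With the tax collected from consumers, demand (in seller-price terms) shifts: Qd = 177 − 2.5(P + 35).
Solving gives Q = 17 with consumers paying £64 and sellers receiving £29 (the £35 wedge).
ΔPS is the trapezoid between Q = 17 and Q = 42 of height £25: ½ · (42 + 17) · 25 = £737.5.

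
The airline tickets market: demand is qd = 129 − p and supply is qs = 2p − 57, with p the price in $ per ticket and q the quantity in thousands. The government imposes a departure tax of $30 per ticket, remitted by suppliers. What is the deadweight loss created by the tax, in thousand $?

Deadweight loss = $300 thousand.

Before the tax: set 129 − p = 2p − 57 → p* = $62, q* = 67.
With the tax collected from suppliers, supply shifts: qs = 2(p − 30) − 57.
New equilibrium: consumers pay $82, suppliers receive $52, q = 47. (Wedge: pb − ps = 30.)
Quantity falls by |ΔQ| = |67 − 47| = 20.
DWL = ½ · t · |ΔQ| = ½ · 30 · 20 = $300.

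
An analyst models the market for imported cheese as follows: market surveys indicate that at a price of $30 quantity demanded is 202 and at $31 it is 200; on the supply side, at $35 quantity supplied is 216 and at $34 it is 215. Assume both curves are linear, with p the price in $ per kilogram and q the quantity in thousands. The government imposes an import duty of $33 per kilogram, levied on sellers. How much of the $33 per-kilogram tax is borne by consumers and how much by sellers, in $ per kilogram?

Demand slope: (200 − 202)/(31 − 30) = -2, so qd = 262 − 2p.
Supply slope: (215 − 216)/(34 − 35) = 1, so qs = p + 181.
Without the tax, 262 − 2p = p + 181 gives 3p = 81, so p* = $27 and q* = 208.
With the tax collected from sellers, supply shifts: qs = (p − 33) + 181.
New equilibrium: consumers pay $38, sellers receive $5, q = 186. (Wedge: pb − ps = 33.)
Burden on consumers: $11; on sellers: $22. (They sum to $33.)
The less price-elastic side of the market bears the larger share of a per-unit tax.

Consumers bear $11 per kilogram; sellers bear $22 per kilogram.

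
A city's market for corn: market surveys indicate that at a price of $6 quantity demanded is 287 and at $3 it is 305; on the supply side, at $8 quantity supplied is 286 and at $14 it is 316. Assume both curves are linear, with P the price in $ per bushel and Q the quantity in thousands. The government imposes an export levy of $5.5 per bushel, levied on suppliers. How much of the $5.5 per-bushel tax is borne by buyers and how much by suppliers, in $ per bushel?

Buyers bear $2.5 per bushel; suppliers bear $3 per bushel.

Demand slope: (305 − 287)/(3 − 6) = -6, so Qd = 323 − 6P.
Supply slope: (316 − 286)/(14 − 8) = 5, so Qs = 5P + 246.
Without the tax, 323 − 6P = 5P + 246 gives 11P = 77, so P* = $7 and Q* = 281.
With the tax collected from suppliers, supply shifts: Qs = 5(P − 5.5) + 246.
New equilibrium: buyers pay $9.5, suppliers receive $4, Q = 266. (Wedge: Pb − Ps = 5.5.)
Burden on buyers: $2.5; on suppliers: $3. (They sum to $5.5.)
The less price-elastic side of the market bears the larger share of a per-unit tax.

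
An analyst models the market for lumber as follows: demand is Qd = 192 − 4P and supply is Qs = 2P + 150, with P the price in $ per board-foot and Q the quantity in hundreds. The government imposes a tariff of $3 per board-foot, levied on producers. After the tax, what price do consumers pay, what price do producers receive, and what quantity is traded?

Without the tax, 192 − 4P = 2P + 150 gives 6P = 42, so P* = $7 and Q* = 164.
With the tax collected from producers, supply shifts: Qs = 2(P − 3) + 150.
New equilibrium: consumers pay $8, producers receive $5, Q = 160. (Wedge: Pb − Ps = 3.)
The less price-elastic side of the market bears the larger share of a per-unit tax.

Consumers pay $8; producers receive $5; quantity = 160.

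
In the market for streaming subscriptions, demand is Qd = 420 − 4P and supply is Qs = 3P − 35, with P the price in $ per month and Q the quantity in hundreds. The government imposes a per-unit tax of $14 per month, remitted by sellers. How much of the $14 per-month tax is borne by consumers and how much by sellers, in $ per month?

Consumers bear $6 per month; sellers bear $8 per month.

Before the tax: set 420 − 4P = 3P − 35 → P* = $65, Q* = 160.
With the tax collected from sellers, supply shifts: Qs = 3(P − 14) − 35.
New equilibrium: consumers pay $71, sellers receive $57, Q = 136. (Wedge: Pb − Ps = 14.)
Burden on consumers: $6; on sellers: $8. (They sum to $14.)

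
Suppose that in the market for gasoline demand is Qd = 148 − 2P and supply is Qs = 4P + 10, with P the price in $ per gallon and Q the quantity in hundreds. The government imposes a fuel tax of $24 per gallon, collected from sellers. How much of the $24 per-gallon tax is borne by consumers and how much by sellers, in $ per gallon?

Without the tax, 148 − 2P = 4P + 10 gives 6P = 138, so P* = $23 and Q* = 102.
With the tax collected from sellers, supply shifts: Qs = 4(P − 24) + 10.
New equilibrium: consumers pay $39, sellers receive $15, Q = 70. (Wedge: Pb − Ps = 24.)
Burden on consumers: $16; on sellers: $8. (They sum to $24.)

Consumers bear $16 per gallon; sellers bear $8 per gallon.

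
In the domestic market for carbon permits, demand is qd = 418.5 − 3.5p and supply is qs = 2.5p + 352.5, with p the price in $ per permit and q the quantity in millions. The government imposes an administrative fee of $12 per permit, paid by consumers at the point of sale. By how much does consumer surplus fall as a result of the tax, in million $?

Consumer surplus falls by $1856.25 million.

Before the tax: set 418.5 − 3.5p = 2.5p + 352.5 → p* = $11, q* = 380.
With the tax collected from consumers, demand (in seller-price terms) shifts: qd = 418.5 − 3.5(p + 12).
Solving gives q = 362.5 with consumers paying $16 and sellers receiving $4 (the $12 wedge).
ΔCS is the trapezoid between Q = 362.5 and Q = 380 of height $5: ½ · (380 + 362.5) · 5 = $1856.25.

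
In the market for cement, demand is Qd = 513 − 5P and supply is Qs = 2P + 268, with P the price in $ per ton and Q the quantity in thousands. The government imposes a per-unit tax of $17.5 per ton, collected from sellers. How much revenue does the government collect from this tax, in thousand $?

Tax revenue = $5477.5 thousand.

Before the tax: set 513 − 5P = 2P + 268 → P* = $35, Q* = 338.
With the tax collected from sellers, supply shifts: Qs = 2(P − 17.5) + 268.
New equilibrium: consumers pay $40, sellers receive $22.5, Q = 313. (Wedge: Pb − Ps = 17.5.)
Revenue = t · Q = 17.5 · 313 = $5477.5.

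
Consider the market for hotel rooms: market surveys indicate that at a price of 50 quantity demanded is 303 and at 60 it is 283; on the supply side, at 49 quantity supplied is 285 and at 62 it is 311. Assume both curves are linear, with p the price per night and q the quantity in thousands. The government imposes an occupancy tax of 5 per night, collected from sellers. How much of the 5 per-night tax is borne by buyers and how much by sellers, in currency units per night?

Demand slope: (283 − 303)/(60 − 50) = -2, so qd = 403 − 2p.
Supply slope: (311 − 285)/(62 − 49) = 2, so qs = 2p + 187.
Before the tax: set 403 − 2p = 2p + 187 → p* = 54, q* = 295.
With the tax collected from sellers, supply shifts: qs = 2(p − 5) + 187.
New equilibrium: buyers pay 56.5, sellers receive 51.5, q = 290. (Wedge: pb − ps = 5.)
Burden on buyers: 2.5; on sellers: 2.5. (They sum to 5.)
The less price-elastic side of the market bears the larger share of a per-unit tax.

Buyers bear 2.5 per night; sellers bear 2.5 per night.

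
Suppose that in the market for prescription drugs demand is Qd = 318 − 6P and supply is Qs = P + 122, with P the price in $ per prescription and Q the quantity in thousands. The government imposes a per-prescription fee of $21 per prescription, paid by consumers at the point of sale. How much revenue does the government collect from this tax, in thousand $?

Before the tax: set 318 − 6P = P + 122 → P* = $28, Q* = 150.
With the tax collected from consumers, demand (in seller-price terms) shifts: Qd = 318 − 6(P + 21).
Solving gives Q = 132 with consumers paying $31 and producers receiving $10 (the $21 wedge).
Revenue = t · Q = 21 · 132 = $2772.

Tax revenue = $2772 thousand.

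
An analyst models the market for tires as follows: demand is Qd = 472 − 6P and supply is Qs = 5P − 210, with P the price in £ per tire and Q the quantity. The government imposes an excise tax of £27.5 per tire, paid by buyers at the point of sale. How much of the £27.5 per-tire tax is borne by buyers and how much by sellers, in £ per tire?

Without the tax, 472 − 6P = 5P − 210 gives 11P = 682, so P* = £62 and Q* = 100.
With the tax collected from buyers, demand (in seller-price terms) shifts: Qd = 472 − 6(P + 27.5).
New equilibrium: buyers pay £74.5, sellers receive £47, Q = 25. (Wedge: Pb − Ps = 27.5.)
Burden on buyers: £12.5; on sellers: £15. (They sum to £27.5.)

Buyers bear £12.5 per tire; sellers bear £15 per tire.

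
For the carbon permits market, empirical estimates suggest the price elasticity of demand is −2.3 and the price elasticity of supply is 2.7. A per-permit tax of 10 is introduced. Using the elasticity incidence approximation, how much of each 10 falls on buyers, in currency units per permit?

Incidence ratio: buyers' share ≈ εs / (εs + |εd|) = 2.7 / (2.7 + 2.3) = 0.54.
So buyers bear ≈ 0.54 × 10 = 5.4; suppliers bear 4.6.

Buyers bear ≈ 5.4 per permit.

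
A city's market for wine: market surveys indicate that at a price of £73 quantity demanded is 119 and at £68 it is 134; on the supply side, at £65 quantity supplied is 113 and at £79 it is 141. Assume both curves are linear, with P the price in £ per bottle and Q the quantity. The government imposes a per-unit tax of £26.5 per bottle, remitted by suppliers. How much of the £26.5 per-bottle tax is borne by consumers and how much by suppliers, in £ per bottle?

Consumers bear £10.6 per bottle; suppliers bear £15.9 per bottle.

Demand slope: (134 − 119)/(68 − 73) = -3, so Qd = 338 − 3P.
Supply slope: (141 − 113)/(79 − 65) = 2, so Qs = 2P − 17.
Without the tax, 338 − 3P = 2P − 17 gives 5P = 355, so P* = £71 and Q* = 125.
With the tax collected from suppliers, supply shifts: Qs = 2(P − 26.5) − 17.
New equilibrium: consumers pay £81.6, suppliers receive £55.1, Q = 93.2. (Wedge: Pb − Ps = 26.5.)
Burden on consumers: £10.6; on suppliers: £15.9. (They sum to £26.5.)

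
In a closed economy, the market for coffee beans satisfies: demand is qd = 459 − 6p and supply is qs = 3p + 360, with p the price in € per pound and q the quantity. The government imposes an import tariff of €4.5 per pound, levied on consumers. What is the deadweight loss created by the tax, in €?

Deadweight loss = €20.25.

Without the tax, 459 − 6p = 3p + 360 gives 9p = 99, so p* = €11 and q* = 393.
With the tax collected from consumers, demand (in seller-price terms) shifts: qd = 459 − 6(p + 4.5).
Solving gives q = 384 with consumers paying €12.5 and sellers receiving €8 (the €4.5 wedge).
Quantity falls by |ΔQ| = |393 − 384| = 9.
DWL = ½ · t · |ΔQ| = ½ · 4.5 · 9 = €20.25.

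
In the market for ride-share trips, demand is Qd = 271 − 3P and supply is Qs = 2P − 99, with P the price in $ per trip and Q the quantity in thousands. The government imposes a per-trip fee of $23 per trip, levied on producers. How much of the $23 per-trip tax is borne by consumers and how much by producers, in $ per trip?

Consumers bear $9.2 per trip; producers bear $13.8 per trip.

Without the tax, 271 − 3P = 2P − 99 gives 5P = 370, so P* = $74 and Q* = 49.
With the tax collected from producers, supply shifts: Qs = 2(P − 23) − 99.
Solving gives Q = 21.4 with consumers paying $83.2 and producers receiving $60.2 (the $23 wedge).
Burden on consumers: $9.2; on producers: $13.8. (They sum to $23.)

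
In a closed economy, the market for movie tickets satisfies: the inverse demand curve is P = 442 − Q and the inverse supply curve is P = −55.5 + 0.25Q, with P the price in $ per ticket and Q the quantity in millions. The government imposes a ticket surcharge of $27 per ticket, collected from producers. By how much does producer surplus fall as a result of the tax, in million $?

Rewrite in direct form: Qd = 442 − P and Qs = 4P + 222.
Before the tax: set 442 − P = 4P + 222 → P* = $44, Q* = 398.
With the tax collected from producers, supply shifts: Qs = 4(P − 27) + 222.
Solving gives Q = 376.4 with buyers paying $65.6 and producers receiving $38.6 (the $27 wedge).
ΔPS is the trapezoid between Q = 376.4 and Q = 398 of height $5.4: ½ · (398 + 376.4) · 5.4 = $2090.88.

Producer surplus falls by $2090.88 million.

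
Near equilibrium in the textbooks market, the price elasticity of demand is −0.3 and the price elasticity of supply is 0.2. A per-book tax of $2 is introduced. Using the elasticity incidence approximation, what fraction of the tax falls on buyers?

Incidence ratio: buyers' share ≈ εs / (εs + |εd|) = 0.2 / (0.2 + 0.3) = 0.4.
Supply is the less elastic side, so buyers bear the smaller share.

Buyers' share ≈ 0.4.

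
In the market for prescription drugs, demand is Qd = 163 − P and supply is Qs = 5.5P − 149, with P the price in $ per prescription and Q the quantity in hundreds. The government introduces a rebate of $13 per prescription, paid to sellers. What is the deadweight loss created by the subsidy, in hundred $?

Without the subsidy, 163 − P = 5.5P − 149 gives 6.5P = 312, so P* = $48 and Q* = 115.
With a per-unit subsidy paid to sellers, each receives P + 13 per unit sold, so supply becomes Qs = 5.5(P + 13) − 149.
New equilibrium: consumers pay $37, sellers receive $50, Q = 126. (Wedge: Pb − Ps = −13.)
Quantity rises by |ΔQ| = |115 − 126| = 11.
DWL = ½ · t · |ΔQ| = ½ · 13 · 11 = $71.5.

Deadweight loss = $71.5 hundred.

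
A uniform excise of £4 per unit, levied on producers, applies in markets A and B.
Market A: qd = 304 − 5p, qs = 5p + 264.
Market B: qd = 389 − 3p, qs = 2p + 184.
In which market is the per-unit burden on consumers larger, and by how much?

Market A: pre-tax p* = £4, q* = 284; post-tax q = 274; per-unit burden on consumers = £2.
Market B: pre-tax p* = £41, q* = 266; post-tax q = 261.2; per-unit burden on consumers = £1.6.
Difference: £2 vs £1.6 → market A is larger by £0.4.

Market A, by £0.4.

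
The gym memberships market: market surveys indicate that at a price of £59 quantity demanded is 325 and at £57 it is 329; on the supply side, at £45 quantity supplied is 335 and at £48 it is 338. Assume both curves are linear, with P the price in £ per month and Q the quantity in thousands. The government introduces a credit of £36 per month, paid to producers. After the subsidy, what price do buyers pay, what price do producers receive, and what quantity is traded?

Demand slope: (329 − 325)/(57 − 59) = -2, so Qd = 443 − 2P.
Supply slope: (338 − 335)/(48 − 45) = 1, so Qs = P + 290.
Before the subsidy: set 443 − 2P = P + 290 → P* = £51, Q* = 341.
With a per-unit subsidy paid to producers, each receives P + 36 per unit sold, so supply becomes Qs = (P + 36) + 290.
Solving gives Q = 365 with buyers paying £39 and producers receiving £75 (the £36 wedge).

Buyers pay £39; producers receive £75; quantity = 365.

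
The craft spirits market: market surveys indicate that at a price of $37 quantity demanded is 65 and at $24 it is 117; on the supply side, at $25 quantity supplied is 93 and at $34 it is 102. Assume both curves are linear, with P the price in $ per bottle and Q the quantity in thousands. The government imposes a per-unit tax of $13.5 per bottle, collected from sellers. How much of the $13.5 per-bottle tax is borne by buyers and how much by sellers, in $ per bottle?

Demand slope: (117 − 65)/(24 − 37) = -4, so Qd = 213 − 4P.
Supply slope: (102 − 93)/(34 − 25) = 1, so Qs = P + 68.
Without the tax, 213 − 4P = P + 68 gives 5P = 145, so P* = $29 and Q* = 97.
With the tax collected from sellers, supply shifts: Qs = (P − 13.5) + 68.
New equilibrium: buyers pay $31.7, sellers receive $18.2, Q = 86.2. (Wedge: Pb − Ps = 13.5.)
Burden on buyers: $2.7; on sellers: $10.8. (They sum to $13.5.)
The less price-elastic side of the market bears the larger share of a per-unit tax.

Buyers bear $2.7 per bottle; sellers bear $10.8 per bottle.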